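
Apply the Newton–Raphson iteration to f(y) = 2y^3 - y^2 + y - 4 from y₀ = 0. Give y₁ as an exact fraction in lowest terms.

4

f'(y) = 6y^2 - 2y + 1.
f(0) = -4, f'(0) = 1, so y₁ = 0 - (-4)/1 = 4.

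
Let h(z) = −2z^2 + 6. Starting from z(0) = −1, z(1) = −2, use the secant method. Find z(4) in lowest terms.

h(−1) = 4, h(−2) = −2. z(2) = (−2) − (−2)·((−2) − (−1))/((−2) − 4) = −5/3.
h(−2) = −2, h(−5/3) = 4/9. z(3) = (−5/3) − (4/9)·((−5/3) − (−2))/((4/9) − (−2)) = −19/11.
h(−5/3) = 4/9, h(−19/11) = 4/121. z(4) = (−19/11) − (4/121)·((−19/11) − (−5/3))/((4/121) − (4/9)) = −97/56.

−97/56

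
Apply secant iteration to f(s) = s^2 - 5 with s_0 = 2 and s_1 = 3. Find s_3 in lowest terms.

29/13

f(2) = -1, f(3) = 4. s_2 = 3 - 4·(3 - 2)/(4 - (-1)) = 11/5.
f(3) = 4, f(11/5) = -4/25. s_3 = (11/5) - (-4/25)·((11/5) - 3)/((-4/25) - 4) = 29/13.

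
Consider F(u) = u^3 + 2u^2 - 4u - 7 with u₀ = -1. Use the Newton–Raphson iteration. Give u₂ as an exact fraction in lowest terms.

-679/465

F'(u) = 3u^2 + 4u - 4.
F(-1) = -2, F'(-1) = -5, so u₁ = (-1) - (-2)/(-5) = -7/5.
F(-7/5) = -28/125, F'(-7/5) = -93/25, so u₂ = (-7/5) - (-28/125)/(-93/25) = -679/465.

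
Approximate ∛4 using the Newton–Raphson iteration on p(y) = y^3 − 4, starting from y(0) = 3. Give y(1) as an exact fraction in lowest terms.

p'(y) = 3y^2.
p(3) = 23, p'(3) = 27, so y(1) = 3 − 23/27 = 58/27.

58/27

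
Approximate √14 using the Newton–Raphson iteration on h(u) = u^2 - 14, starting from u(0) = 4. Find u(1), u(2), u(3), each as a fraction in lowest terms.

u(1) = 15/4, u(2) = 449/120, u(3) = 403201/107760

h'(u) = 2u.
h(4) = 2, h'(4) = 8, so u(1) = 4 - 2/8 = 15/4.
h(15/4) = 1/16, h'(15/4) = 15/2, so u(2) = (15/4) - (1/16)/(15/2) = 449/120.
h(449/120) = 1/14400, h'(449/120) = 449/60, so u(3) = (449/120) - (1/14400)/(449/60) = 403201/107760.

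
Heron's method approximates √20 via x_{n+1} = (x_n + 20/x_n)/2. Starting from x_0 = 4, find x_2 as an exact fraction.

161/36

x_1 = (4 + 20/4)/2 = 9/2.
x_2 = (9/2 + 20/(9/2))/2 = 161/36.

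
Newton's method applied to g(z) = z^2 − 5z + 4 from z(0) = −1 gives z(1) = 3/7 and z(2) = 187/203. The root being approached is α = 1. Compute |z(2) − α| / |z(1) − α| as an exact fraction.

z(1) − α = 3/7 − 1 = −4/7, so |z(1) − α| = 4/7.
z(2) − α = 187/203 − 1 = −16/203, so |z(2) − α| = 16/203.
Ratio = (16/203) / (4/7) = 4/29.

4/29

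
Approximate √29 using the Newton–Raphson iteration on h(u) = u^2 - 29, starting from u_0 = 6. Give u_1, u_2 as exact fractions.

u_1 = 65/12, u_2 = 8401/1560

h'(u) = 2u.
h(6) = 7, h'(6) = 12, so u_1 = 6 - 7/12 = 65/12.
h(65/12) = 49/144, h'(65/12) = 65/6, so u_2 = (65/12) - (49/144)/(65/6) = 8401/1560.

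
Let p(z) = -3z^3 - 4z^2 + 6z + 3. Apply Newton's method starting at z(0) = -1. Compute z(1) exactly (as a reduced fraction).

-1/5

p'(z) = -9z^2 - 8z + 6.
p(-1) = -4, p'(-1) = 5, so z(1) = (-1) - (-4)/5 = -1/5.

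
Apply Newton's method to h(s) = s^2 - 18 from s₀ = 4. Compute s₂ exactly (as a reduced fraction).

h'(s) = 2s.
h(4) = -2, h'(4) = 8, so s₁ = 4 - (-2)/8 = 17/4.
h(17/4) = 1/16, h'(17/4) = 17/2, so s₂ = (17/4) - (1/16)/(17/2) = 577/136.

577/136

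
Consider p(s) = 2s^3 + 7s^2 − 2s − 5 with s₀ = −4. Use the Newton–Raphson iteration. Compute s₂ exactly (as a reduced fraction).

−532873/148542

p'(s) = 6s^2 + 14s − 2.
p(−4) = −13, p'(−4) = 38, so s₁ = (−4) − (−13)/38 = −139/38.
p(−139/38) = −26195/13718, p'(−139/38) = 19545/722, so s₂ = (−139/38) − (−26195/13718)/(19545/722) = −532873/148542.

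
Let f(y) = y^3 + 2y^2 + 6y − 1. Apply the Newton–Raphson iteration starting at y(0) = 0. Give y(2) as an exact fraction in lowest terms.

f'(y) = 3y^2 + 4y + 6.
f(0) = −1, f'(0) = 6, so y(1) = 0 − (−1)/6 = 1/6.
f(1/6) = 13/216, f'(1/6) = 27/4, so y(2) = (1/6) − (13/216)/(27/4) = 115/729.

115/729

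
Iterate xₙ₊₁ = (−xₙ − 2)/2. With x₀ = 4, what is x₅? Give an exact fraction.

x₁ = (−4 − 2)/2 = −3.
x₂ = (−(−3) − 2)/2 = 1/2.
x₃ = (−(1/2) − 2)/2 = −5/4.
x₄ = (−(−5/4) − 2)/2 = −3/8.
x₅ = (−(−3/8) − 2)/2 = −13/16.

−13/16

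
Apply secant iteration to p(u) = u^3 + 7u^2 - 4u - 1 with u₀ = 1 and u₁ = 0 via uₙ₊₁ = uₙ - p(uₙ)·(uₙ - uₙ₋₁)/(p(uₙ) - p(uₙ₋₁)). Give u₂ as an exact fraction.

1/4

p(1) = 3, p(0) = -1. u₂ = 0 - (-1)·(0 - 1)/((-1) - 3) = 1/4.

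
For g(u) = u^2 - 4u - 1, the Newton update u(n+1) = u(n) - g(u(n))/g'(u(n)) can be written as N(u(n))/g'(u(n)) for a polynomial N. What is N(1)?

2

g'(u) = 2u - 4.
N(u) = u·g'(u) - g(u) = u·(2u - 4) - (u^2 - 4u - 1) = u^2 + 1.
N(1) = 2.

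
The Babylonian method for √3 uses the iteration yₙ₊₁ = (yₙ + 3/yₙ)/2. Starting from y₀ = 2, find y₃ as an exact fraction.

18817/10864

y₁ = (2 + 3/2)/2 = 7/4.
y₂ = (7/4 + 3/(7/4))/2 = 97/56.
y₃ = (97/56 + 3/(97/56))/2 = 18817/10864.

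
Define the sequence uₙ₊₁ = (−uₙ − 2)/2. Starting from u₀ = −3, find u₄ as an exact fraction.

−13/16

u₁ = (−(−3) − 2)/2 = 1/2.
u₂ = (−(1/2) − 2)/2 = −5/4.
u₃ = (−(−5/4) − 2)/2 = −3/8.
u₄ = (−(−3/8) − 2)/2 = −13/16.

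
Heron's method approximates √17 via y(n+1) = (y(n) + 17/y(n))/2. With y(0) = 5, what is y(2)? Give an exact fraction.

y(1) = (5 + 17/5)/2 = 21/5.
y(2) = (21/5 + 17/(21/5))/2 = 433/105.

433/105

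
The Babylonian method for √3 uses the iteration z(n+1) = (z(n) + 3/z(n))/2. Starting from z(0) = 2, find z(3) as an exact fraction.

18817/10864

z(1) = (2 + 3/2)/2 = 7/4.
z(2) = (7/4 + 3/(7/4))/2 = 97/56.
z(3) = (97/56 + 3/(97/56))/2 = 18817/10864.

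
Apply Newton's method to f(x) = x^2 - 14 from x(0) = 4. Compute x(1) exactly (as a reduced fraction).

15/4

f'(x) = 2x.
f(4) = 2, f'(4) = 8, so x(1) = 4 - 2/8 = 15/4.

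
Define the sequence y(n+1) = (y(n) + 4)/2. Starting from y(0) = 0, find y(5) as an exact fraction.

y(1) = (0 + 4)/2 = 2.
y(2) = (2 + 4)/2 = 3.
y(3) = (3 + 4)/2 = 7/2.
y(4) = ((7/2) + 4)/2 = 15/4.
y(5) = ((15/4) + 4)/2 = 31/8.

31/8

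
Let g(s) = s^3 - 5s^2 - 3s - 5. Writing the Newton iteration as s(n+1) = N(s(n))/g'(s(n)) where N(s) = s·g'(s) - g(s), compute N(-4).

-203

g'(s) = 3s^2 - 10s - 3.
N(s) = s·g'(s) - g(s) = s·(3s^2 - 10s - 3) - (s^3 - 5s^2 - 3s - 5) = 2s^3 - 5s^2 + 5.
N(-4) = -203.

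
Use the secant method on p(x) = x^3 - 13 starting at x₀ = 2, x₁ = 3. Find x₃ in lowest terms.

17593/7549

p(2) = -5, p(3) = 14. x₂ = 3 - 14·(3 - 2)/(14 - (-5)) = 43/19.
p(3) = 14, p(43/19) = -9660/6859. x₃ = (43/19) - (-9660/6859)·((43/19) - 3)/((-9660/6859) - 14) = 17593/7549.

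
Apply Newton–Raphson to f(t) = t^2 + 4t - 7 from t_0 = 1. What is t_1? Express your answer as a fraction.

4/3

f'(t) = 2t + 4.
f(1) = -2, f'(1) = 6, so t_1 = 1 - (-2)/6 = 4/3.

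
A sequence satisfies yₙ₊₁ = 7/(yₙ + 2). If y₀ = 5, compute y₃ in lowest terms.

21/13

y₁ = 7/(5 + 2) = 1.
y₂ = 7/(1 + 2) = 7/3.
y₃ = 7/(7/3 + 2) = 21/13.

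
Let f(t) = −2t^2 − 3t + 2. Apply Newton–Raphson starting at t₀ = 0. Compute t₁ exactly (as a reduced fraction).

f'(t) = −4t − 3.
f(0) = 2, f'(0) = −3, so t₁ = 0 − 2/(−3) = 2/3.

2/3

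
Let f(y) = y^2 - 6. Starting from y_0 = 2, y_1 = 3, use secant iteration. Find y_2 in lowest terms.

f(2) = -2, f(3) = 3. y_2 = 3 - 3·(3 - 2)/(3 - (-2)) = 12/5.

12/5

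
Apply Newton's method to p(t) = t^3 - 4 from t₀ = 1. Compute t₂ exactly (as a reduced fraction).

p'(t) = 3t^2.
p(1) = -3, p'(1) = 3, so t₁ = 1 - (-3)/3 = 2.
p(2) = 4, p'(2) = 12, so t₂ = 2 - 4/12 = 5/3.

5/3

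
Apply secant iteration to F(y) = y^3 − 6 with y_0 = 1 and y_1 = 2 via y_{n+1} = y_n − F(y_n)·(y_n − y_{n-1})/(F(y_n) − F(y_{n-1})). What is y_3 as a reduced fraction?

F(1) = −5, F(2) = 2. y_2 = 2 − 2·(2 − 1)/(2 − (−5)) = 12/7.
F(2) = 2, F(12/7) = −330/343. y_3 = (12/7) − (−330/343)·((12/7) − 2)/((−330/343) − 2) = 459/254.

459/254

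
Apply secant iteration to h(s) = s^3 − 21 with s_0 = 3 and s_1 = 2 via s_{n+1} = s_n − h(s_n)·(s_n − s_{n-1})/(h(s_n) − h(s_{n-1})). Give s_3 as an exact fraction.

16659/5983

h(3) = 6, h(2) = −13. s_2 = 2 − (−13)·(2 − 3)/((−13) − 6) = 51/19.
h(2) = −13, h(51/19) = −11388/6859. s_3 = (51/19) − (−11388/6859)·((51/19) − 2)/((−11388/6859) − (−13)) = 16659/5983.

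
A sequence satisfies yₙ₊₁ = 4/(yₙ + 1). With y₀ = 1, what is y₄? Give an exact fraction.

28/19

y₁ = 4/(1 + 1) = 2.
y₂ = 4/(2 + 1) = 4/3.
y₃ = 4/(4/3 + 1) = 12/7.
y₄ = 4/(12/7 + 1) = 28/19.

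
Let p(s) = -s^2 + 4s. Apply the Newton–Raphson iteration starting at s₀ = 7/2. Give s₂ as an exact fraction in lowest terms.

p'(s) = -2s + 4.
p(7/2) = 7/4, p'(7/2) = -3, so s₁ = (7/2) - (7/4)/(-3) = 49/12.
p(49/12) = -49/144, p'(49/12) = -25/6, so s₂ = (49/12) - (-49/144)/(-25/6) = 2401/600.

2401/600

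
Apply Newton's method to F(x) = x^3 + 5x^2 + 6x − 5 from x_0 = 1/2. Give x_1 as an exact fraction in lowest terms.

26/47

F'(x) = 3x^2 + 10x + 6.
F(1/2) = −5/8, F'(1/2) = 47/4, so x_1 = (1/2) − (−5/8)/(47/4) = 26/47.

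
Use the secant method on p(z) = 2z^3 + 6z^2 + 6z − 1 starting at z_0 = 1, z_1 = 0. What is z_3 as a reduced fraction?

98/631

p(1) = 13, p(0) = −1. z_2 = 0 − (−1)·(0 − 1)/((−1) − 13) = 1/14.
p(0) = −1, p(1/14) = −741/1372. z_3 = (1/14) − (−741/1372)·((1/14) − 0)/((−741/1372) − (−1)) = 98/631.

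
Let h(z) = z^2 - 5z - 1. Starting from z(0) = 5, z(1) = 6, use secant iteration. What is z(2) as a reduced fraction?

31/6

h(5) = -1, h(6) = 5. z(2) = 6 - 5·(6 - 5)/(5 - (-1)) = 31/6.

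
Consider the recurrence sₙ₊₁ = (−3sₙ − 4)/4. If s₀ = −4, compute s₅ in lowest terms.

s₁ = (−3·(−4) − 4)/4 = 2.
s₂ = (−3·2 − 4)/4 = −5/2.
s₃ = (−3·(−5/2) − 4)/4 = 7/8.
s₄ = (−3·(7/8) − 4)/4 = −53/32.
s₅ = (−3·(−53/32) − 4)/4 = 31/128.

31/128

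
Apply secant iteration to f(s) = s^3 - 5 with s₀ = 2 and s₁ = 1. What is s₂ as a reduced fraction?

f(2) = 3, f(1) = -4. s₂ = 1 - (-4)·(1 - 2)/((-4) - 3) = 11/7.

11/7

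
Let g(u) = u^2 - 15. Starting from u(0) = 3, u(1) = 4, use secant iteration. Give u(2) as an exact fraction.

27/7

g(3) = -6, g(4) = 1. u(2) = 4 - 1·(4 - 3)/(1 - (-6)) = 27/7.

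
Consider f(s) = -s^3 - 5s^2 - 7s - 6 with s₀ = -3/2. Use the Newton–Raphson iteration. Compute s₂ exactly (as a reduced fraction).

f'(s) = -3s^2 - 10s - 7.
f(-3/2) = -27/8, f'(-3/2) = 5/4, so s₁ = (-3/2) - (-27/8)/(5/4) = 6/5.
f(6/5) = -2916/125, f'(6/5) = -583/25, so s₂ = (6/5) - (-2916/125)/(-583/25) = 582/2915.

582/2915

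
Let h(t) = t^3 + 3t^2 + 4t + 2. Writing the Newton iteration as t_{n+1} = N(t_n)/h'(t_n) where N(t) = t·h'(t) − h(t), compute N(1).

h'(t) = 3t^2 + 6t + 4.
N(t) = t·h'(t) − h(t) = t·(3t^2 + 6t + 4) − (t^3 + 3t^2 + 4t + 2) = 2t^3 + 3t^2 − 2.
N(1) = 3.

3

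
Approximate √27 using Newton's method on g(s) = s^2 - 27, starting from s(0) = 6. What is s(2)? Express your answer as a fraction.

g'(s) = 2s.
g(6) = 9, g'(6) = 12, so s(1) = 6 - 9/12 = 21/4.
g(21/4) = 9/16, g'(21/4) = 21/2, so s(2) = (21/4) - (9/16)/(21/2) = 291/56.

291/56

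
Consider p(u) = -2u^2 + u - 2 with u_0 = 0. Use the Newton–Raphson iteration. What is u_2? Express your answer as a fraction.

p'(u) = -4u + 1.
p(0) = -2, p'(0) = 1, so u_1 = 0 - (-2)/1 = 2.
p(2) = -8, p'(2) = -7, so u_2 = 2 - (-8)/(-7) = 6/7.

6/7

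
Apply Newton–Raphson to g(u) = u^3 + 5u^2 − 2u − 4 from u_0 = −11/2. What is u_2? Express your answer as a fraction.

g'(u) = 3u^2 + 10u − 2.
g(−11/2) = −65/8, g'(−11/2) = 135/4, so u_1 = (−11/2) − (−65/8)/(135/4) = −142/27.
g(−142/27) = −12844/19683, g'(−142/27) = 6898/243, so u_2 = (−142/27) − (−12844/19683)/(6898/243) = −1462852/279369.

−1462852/279369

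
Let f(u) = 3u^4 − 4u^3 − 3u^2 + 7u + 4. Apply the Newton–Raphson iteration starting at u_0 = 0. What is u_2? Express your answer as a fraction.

−6068/10255

f'(u) = 12u^3 − 12u^2 − 6u + 7.
f(0) = 4, f'(0) = 7, so u_1 = 0 − 4/7 = −4/7.
f(−4/7) = 208/2401, f'(−4/7) = 1465/343, so u_2 = (−4/7) − (208/2401)/(1465/343) = −6068/10255.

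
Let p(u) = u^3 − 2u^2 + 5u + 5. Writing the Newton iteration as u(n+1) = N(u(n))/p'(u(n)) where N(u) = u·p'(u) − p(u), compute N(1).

p'(u) = 3u^2 − 4u + 5.
N(u) = u·p'(u) − p(u) = u·(3u^2 − 4u + 5) − (u^3 − 2u^2 + 5u + 5) = 2u^3 − 2u^2 − 5.
N(1) = −5.

−5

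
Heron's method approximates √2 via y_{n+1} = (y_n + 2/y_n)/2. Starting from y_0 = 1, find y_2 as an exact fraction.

17/12

y_1 = (1 + 2/1)/2 = 3/2.
y_2 = (3/2 + 2/(3/2))/2 = 17/12.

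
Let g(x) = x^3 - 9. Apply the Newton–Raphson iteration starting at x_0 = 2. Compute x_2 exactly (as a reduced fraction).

g'(x) = 3x^2.
g(2) = -1, g'(2) = 12, so x_1 = 2 - (-1)/12 = 25/12.
g(25/12) = 73/1728, g'(25/12) = 625/48, so x_2 = (25/12) - (73/1728)/(625/48) = 23401/11250.

23401/11250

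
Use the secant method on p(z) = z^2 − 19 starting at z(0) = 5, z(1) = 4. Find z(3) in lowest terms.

109/25

p(5) = 6, p(4) = −3. z(2) = 4 − (−3)·(4 − 5)/((−3) − 6) = 13/3.
p(4) = −3, p(13/3) = −2/9. z(3) = (13/3) − (−2/9)·((13/3) − 4)/((−2/9) − (−3)) = 109/25.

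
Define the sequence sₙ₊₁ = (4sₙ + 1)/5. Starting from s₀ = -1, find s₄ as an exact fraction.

113/625

s₁ = (4·(-1) + 1)/5 = -3/5.
s₂ = (4·(-3/5) + 1)/5 = -7/25.
s₃ = (4·(-7/25) + 1)/5 = -3/125.
s₄ = (4·(-3/125) + 1)/5 = 113/625.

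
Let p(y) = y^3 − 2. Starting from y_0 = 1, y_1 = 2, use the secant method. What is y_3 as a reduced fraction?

75/62

p(1) = −1, p(2) = 6. y_2 = 2 − 6·(2 − 1)/(6 − (−1)) = 8/7.
p(2) = 6, p(8/7) = −174/343. y_3 = (8/7) − (−174/343)·((8/7) − 2)/((−174/343) − 6) = 75/62.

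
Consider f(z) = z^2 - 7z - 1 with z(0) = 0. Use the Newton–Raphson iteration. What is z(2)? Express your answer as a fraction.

f'(z) = 2z - 7.
f(0) = -1, f'(0) = -7, so z(1) = 0 - (-1)/(-7) = -1/7.
f(-1/7) = 1/49, f'(-1/7) = -51/7, so z(2) = (-1/7) - (1/49)/(-51/7) = -50/357.

-50/357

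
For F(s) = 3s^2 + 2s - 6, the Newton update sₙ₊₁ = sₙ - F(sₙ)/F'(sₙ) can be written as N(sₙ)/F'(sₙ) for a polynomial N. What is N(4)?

F'(s) = 6s + 2.
N(s) = s·F'(s) - F(s) = s·(6s + 2) - (3s^2 + 2s - 6) = 3s^2 + 6.
N(4) = 54.

54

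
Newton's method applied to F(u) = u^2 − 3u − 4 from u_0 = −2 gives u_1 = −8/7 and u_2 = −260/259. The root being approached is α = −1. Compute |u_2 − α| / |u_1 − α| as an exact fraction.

u_1 − α = −8/7 − (−1) = −8/7 + 1 = −1/7, so |u_1 − α| = 1/7.
u_2 − α = −260/259 − (−1) = −260/259 + 1 = −1/259, so |u_2 − α| = 1/259.
Ratio = (1/259) / (1/7) = 1/37.

1/37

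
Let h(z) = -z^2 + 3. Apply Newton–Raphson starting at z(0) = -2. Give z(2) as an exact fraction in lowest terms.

-97/56

h'(z) = -2z.
h(-2) = -1, h'(-2) = 4, so z(1) = (-2) - (-1)/4 = -7/4.
h(-7/4) = -1/16, h'(-7/4) = 7/2, so z(2) = (-7/4) - (-1/16)/(7/2) = -97/56.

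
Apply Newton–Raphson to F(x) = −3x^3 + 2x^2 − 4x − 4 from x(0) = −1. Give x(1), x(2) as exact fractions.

F'(x) = −9x^2 + 4x − 4.
F(−1) = 5, F'(−1) = −17, so x(1) = (−1) − 5/(−17) = −12/17.
F(−12/17) = 4300/4913, F'(−12/17) = −3268/289, so x(2) = (−12/17) − (4300/4913)/(−3268/289) = −203/323.

x(1) = −12/17, x(2) = −203/323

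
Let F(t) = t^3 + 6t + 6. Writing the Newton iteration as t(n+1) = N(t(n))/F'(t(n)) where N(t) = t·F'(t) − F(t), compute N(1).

F'(t) = 3t^2 + 6.
N(t) = t·F'(t) − F(t) = t·(3t^2 + 6) − (t^3 + 6t + 6) = 2t^3 − 6.
N(1) = −4.

−4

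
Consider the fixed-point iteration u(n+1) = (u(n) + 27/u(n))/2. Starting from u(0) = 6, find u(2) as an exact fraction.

291/56

u(1) = (6 + 27/6)/2 = 21/4.
u(2) = (21/4 + 27/(21/4))/2 = 291/56.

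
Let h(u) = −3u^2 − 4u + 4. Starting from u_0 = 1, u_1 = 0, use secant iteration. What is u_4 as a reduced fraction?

364/547

h(1) = −3, h(0) = 4. u_2 = 0 − 4·(0 − 1)/(4 − (−3)) = 4/7.
h(0) = 4, h(4/7) = 36/49. u_3 = (4/7) − (36/49)·((4/7) − 0)/((36/49) − 4) = 7/10.
h(4/7) = 36/49, h(7/10) = −27/100. u_4 = (7/10) − (−27/100)·((7/10) − (4/7))/((−27/100) − (36/49)) = 364/547.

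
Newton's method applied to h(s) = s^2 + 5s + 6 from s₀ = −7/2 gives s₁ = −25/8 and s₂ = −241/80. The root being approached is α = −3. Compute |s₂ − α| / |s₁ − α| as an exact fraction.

s₁ − α = −25/8 − (−3) = −25/8 + 3 = −1/8, so |s₁ − α| = 1/8.
s₂ − α = −241/80 − (−3) = −241/80 + 3 = −1/80, so |s₂ − α| = 1/80.
Ratio = (1/80) / (1/8) = 1/10.

1/10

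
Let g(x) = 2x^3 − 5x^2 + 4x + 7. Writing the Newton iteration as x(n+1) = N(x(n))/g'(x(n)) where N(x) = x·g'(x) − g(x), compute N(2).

g'(x) = 6x^2 − 10x + 4.
N(x) = x·g'(x) − g(x) = x·(6x^2 − 10x + 4) − (2x^3 − 5x^2 + 4x + 7) = 4x^3 − 5x^2 − 7.
N(2) = 5.

5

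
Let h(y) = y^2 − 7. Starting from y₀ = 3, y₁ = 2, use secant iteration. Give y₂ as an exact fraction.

13/5

h(3) = 2, h(2) = −3. y₂ = 2 − (−3)·(2 − 3)/((−3) − 2) = 13/5.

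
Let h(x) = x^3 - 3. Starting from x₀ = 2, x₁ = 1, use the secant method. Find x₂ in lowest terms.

h(2) = 5, h(1) = -2. x₂ = 1 - (-2)·(1 - 2)/((-2) - 5) = 9/7.

9/7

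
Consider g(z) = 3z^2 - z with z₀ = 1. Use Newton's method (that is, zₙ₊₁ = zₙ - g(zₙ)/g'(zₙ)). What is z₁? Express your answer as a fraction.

g'(z) = 6z - 1.
g(1) = 2, g'(1) = 5, so z₁ = 1 - 2/5 = 3/5.

3/5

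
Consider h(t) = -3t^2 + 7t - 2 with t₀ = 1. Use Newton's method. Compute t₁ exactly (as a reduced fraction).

-1

h'(t) = -6t + 7.
h(1) = 2, h'(1) = 1, so t₁ = 1 - 2/1 = -1.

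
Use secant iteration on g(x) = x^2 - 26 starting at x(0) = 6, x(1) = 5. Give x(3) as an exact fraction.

g(6) = 10, g(5) = -1. x(2) = 5 - (-1)·(5 - 6)/((-1) - 10) = 56/11.
g(5) = -1, g(56/11) = -10/121. x(3) = (56/11) - (-10/121)·((56/11) - 5)/((-10/121) - (-1)) = 566/111.

566/111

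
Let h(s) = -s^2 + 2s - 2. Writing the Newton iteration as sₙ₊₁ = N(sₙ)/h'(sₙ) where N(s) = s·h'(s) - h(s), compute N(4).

-14

h'(s) = -2s + 2.
N(s) = s·h'(s) - h(s) = s·(-2s + 2) - (-s^2 + 2s - 2) = -s^2 + 2.
N(4) = -14.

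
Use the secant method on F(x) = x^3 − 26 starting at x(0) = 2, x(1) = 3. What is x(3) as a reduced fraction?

F(2) = −18, F(3) = 1. x(2) = 3 − 1·(3 − 2)/(1 − (−18)) = 56/19.
F(3) = 1, F(56/19) = −2718/6859. x(3) = (56/19) − (−2718/6859)·((56/19) − 3)/((−2718/6859) − 1) = 28370/9577.

28370/9577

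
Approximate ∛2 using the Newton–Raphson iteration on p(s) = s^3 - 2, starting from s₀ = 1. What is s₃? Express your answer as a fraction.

p'(s) = 3s^2.
p(1) = -1, p'(1) = 3, so s₁ = 1 - (-1)/3 = 4/3.
p(4/3) = 10/27, p'(4/3) = 16/3, so s₂ = (4/3) - (10/27)/(16/3) = 91/72.
p(91/72) = 7075/373248, p'(91/72) = 8281/1728, so s₃ = (91/72) - (7075/373248)/(8281/1728) = 1126819/894348.

1126819/894348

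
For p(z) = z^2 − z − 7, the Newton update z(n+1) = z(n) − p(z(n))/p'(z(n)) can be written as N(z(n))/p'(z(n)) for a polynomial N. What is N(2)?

11

p'(z) = 2z − 1.
N(z) = z·p'(z) − p(z) = z·(2z − 1) − (z^2 − z − 7) = z^2 + 7.
N(2) = 11.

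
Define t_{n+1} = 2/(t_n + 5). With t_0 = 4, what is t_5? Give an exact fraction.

t_1 = 2/(4 + 5) = 2/9.
t_2 = 2/(2/9 + 5) = 18/47.
t_3 = 2/(18/47 + 5) = 94/253.
t_4 = 2/(94/253 + 5) = 506/1359.
t_5 = 2/(506/1359 + 5) = 2718/7301.

2718/7301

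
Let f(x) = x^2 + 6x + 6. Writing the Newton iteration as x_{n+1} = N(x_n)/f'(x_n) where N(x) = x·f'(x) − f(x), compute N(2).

−2

f'(x) = 2x + 6.
N(x) = x·f'(x) − f(x) = x·(2x + 6) − (x^2 + 6x + 6) = x^2 − 6.
N(2) = −2.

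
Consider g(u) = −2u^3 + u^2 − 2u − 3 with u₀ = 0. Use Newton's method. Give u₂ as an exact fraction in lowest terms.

g'(u) = −6u^2 + 2u − 2.
g(0) = −3, g'(0) = −2, so u₁ = 0 − (−3)/(−2) = −3/2.
g(−3/2) = 9, g'(−3/2) = −37/2, so u₂ = (−3/2) − 9/(−37/2) = −75/74.

−75/74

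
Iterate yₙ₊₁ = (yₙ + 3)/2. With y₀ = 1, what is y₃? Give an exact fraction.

11/4

y₁ = (1 + 3)/2 = 2.
y₂ = (2 + 3)/2 = 5/2.
y₃ = ((5/2) + 3)/2 = 11/4.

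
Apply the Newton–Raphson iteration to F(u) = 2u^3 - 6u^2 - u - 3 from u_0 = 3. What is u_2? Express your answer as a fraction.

424113/128809

F'(u) = 6u^2 - 12u - 1.
F(3) = -6, F'(3) = 17, so u_1 = 3 - (-6)/17 = 57/17.
F(57/17) = 7776/4913, F'(57/17) = 7577/289, so u_2 = (57/17) - (7776/4913)/(7577/289) = 424113/128809.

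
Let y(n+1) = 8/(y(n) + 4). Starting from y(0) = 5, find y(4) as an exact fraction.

y(1) = 8/(5 + 4) = 8/9.
y(2) = 8/(8/9 + 4) = 18/11.
y(3) = 8/(18/11 + 4) = 44/31.
y(4) = 8/(44/31 + 4) = 31/21.

31/21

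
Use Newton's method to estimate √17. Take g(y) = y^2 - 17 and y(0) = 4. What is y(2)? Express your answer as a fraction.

2177/528

g'(y) = 2y.
g(4) = -1, g'(4) = 8, so y(1) = 4 - (-1)/8 = 33/8.
g(33/8) = 1/64, g'(33/8) = 33/4, so y(2) = (33/8) - (1/64)/(33/4) = 2177/528.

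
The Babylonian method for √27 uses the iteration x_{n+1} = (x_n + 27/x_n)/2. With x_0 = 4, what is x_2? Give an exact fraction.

3577/688

x_1 = (4 + 27/4)/2 = 43/8.
x_2 = (43/8 + 27/(43/8))/2 = 3577/688.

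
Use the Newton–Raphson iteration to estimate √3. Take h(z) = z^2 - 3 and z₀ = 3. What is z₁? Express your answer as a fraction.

2

h'(z) = 2z.
h(3) = 6, h'(3) = 6, so z₁ = 3 - 6/6 = 2.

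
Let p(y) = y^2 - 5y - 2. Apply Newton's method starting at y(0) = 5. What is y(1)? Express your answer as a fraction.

p'(y) = 2y - 5.
p(5) = -2, p'(5) = 5, so y(1) = 5 - (-2)/5 = 27/5.

27/5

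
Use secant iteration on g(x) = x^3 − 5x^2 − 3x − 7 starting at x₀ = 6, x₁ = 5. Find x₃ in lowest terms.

754/131

g(6) = 11, g(5) = −22. x₂ = 5 − (−22)·(5 − 6)/((−22) − 11) = 17/3.
g(5) = −22, g(17/3) = −70/27. x₃ = (17/3) − (−70/27)·((17/3) − 5)/((−70/27) − (−22)) = 754/131.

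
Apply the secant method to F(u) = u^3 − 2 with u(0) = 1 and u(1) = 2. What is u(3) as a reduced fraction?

75/62

F(1) = −1, F(2) = 6. u(2) = 2 − 6·(2 − 1)/(6 − (−1)) = 8/7.
F(2) = 6, F(8/7) = −174/343. u(3) = (8/7) − (−174/343)·((8/7) − 2)/((−174/343) − 6) = 75/62.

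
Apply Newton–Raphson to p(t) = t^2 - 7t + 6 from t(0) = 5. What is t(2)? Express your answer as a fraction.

p'(t) = 2t - 7.
p(5) = -4, p'(5) = 3, so t(1) = 5 - (-4)/3 = 19/3.
p(19/3) = 16/9, p'(19/3) = 17/3, so t(2) = (19/3) - (16/9)/(17/3) = 307/51.

307/51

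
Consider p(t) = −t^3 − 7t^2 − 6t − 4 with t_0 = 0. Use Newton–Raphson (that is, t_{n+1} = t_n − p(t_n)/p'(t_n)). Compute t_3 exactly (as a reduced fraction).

p'(t) = −3t^2 − 14t − 6.
p(0) = −4, p'(0) = −6, so t_1 = 0 − (−4)/(−6) = −2/3.
p(−2/3) = −76/27, p'(−2/3) = 2, so t_2 = (−2/3) − (−76/27)/2 = 20/27.
p(20/27) = −249812/19683, p'(20/27) = −4378/243, so t_3 = (20/27) − (−249812/19683)/(−4378/243) = 6434/177309.

6434/177309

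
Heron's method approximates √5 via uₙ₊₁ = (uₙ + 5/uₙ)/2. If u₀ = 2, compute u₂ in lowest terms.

161/72

u₁ = (2 + 5/2)/2 = 9/4.
u₂ = (9/4 + 5/(9/4))/2 = 161/72.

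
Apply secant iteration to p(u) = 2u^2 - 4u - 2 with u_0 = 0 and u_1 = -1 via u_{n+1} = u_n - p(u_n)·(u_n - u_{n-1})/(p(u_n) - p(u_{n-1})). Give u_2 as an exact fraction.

p(0) = -2, p(-1) = 4. u_2 = (-1) - 4·((-1) - 0)/(4 - (-2)) = -1/3.

-1/3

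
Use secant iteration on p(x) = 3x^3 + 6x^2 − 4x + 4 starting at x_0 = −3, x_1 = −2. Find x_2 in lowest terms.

p(−3) = −11, p(−2) = 12. x_2 = (−2) − 12·((−2) − (−3))/(12 − (−11)) = −58/23.

−58/23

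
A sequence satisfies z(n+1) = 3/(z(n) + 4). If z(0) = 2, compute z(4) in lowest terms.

42/65

z(1) = 3/(2 + 4) = 1/2.
z(2) = 3/(1/2 + 4) = 2/3.
z(3) = 3/(2/3 + 4) = 9/14.
z(4) = 3/(9/14 + 4) = 42/65.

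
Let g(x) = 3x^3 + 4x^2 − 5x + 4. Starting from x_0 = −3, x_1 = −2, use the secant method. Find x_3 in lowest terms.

−3538/1513

g(−3) = −26, g(−2) = 6. x_2 = (−2) − 6·((−2) − (−3))/(6 − (−26)) = −35/16.
g(−2) = 6, g(−35/16) = 10959/4096. x_3 = (−35/16) − (10959/4096)·((−35/16) − (−2))/((10959/4096) − 6) = −3538/1513.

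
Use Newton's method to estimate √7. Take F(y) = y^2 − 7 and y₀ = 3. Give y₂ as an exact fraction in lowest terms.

127/48

F'(y) = 2y.
F(3) = 2, F'(3) = 6, so y₁ = 3 − 2/6 = 8/3.
F(8/3) = 1/9, F'(8/3) = 16/3, so y₂ = (8/3) − (1/9)/(16/3) = 127/48.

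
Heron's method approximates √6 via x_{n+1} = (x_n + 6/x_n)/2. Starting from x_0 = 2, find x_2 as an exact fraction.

x_1 = (2 + 6/2)/2 = 5/2.
x_2 = (5/2 + 6/(5/2))/2 = 49/20.

49/20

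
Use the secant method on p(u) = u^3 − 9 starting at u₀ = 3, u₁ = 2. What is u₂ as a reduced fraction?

p(3) = 18, p(2) = −1. u₂ = 2 − (−1)·(2 − 3)/((−1) − 18) = 39/19.

39/19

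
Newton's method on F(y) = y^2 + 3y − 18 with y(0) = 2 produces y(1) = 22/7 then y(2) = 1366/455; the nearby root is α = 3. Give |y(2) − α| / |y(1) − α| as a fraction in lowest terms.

1/65

y(1) − α = 22/7 − 3 = 1/7, so |y(1) − α| = 1/7.
y(2) − α = 1366/455 − 3 = 1/455, so |y(2) − α| = 1/455.
Ratio = (1/455) / (1/7) = 1/65.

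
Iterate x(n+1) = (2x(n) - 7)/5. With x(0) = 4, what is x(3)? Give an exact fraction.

x(1) = (2·4 - 7)/5 = 1/5.
x(2) = (2·(1/5) - 7)/5 = -33/25.
x(3) = (2·(-33/25) - 7)/5 = -241/125.

-241/125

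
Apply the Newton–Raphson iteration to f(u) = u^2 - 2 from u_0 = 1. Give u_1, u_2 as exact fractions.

f'(u) = 2u.
f(1) = -1, f'(1) = 2, so u_1 = 1 - (-1)/2 = 3/2.
f(3/2) = 1/4, f'(3/2) = 3, so u_2 = (3/2) - (1/4)/3 = 17/12.

u_1 = 3/2, u_2 = 17/12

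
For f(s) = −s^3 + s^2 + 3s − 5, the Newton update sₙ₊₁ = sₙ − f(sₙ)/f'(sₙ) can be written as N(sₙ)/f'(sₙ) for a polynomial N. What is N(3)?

f'(s) = −3s^2 + 2s + 3.
N(s) = s·f'(s) − f(s) = s·(−3s^2 + 2s + 3) − (−s^3 + s^2 + 3s − 5) = −2s^3 + s^2 + 5.
N(3) = −40.

−40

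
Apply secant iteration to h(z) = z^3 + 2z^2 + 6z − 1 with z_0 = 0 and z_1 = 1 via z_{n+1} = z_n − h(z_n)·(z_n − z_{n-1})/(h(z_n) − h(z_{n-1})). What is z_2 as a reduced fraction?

h(0) = −1, h(1) = 8. z_2 = 1 − 8·(1 − 0)/(8 − (−1)) = 1/9.

1/9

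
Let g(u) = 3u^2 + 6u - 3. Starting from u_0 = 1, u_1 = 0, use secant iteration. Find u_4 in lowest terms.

12/29

g(1) = 6, g(0) = -3. u_2 = 0 - (-3)·(0 - 1)/((-3) - 6) = 1/3.
g(0) = -3, g(1/3) = -2/3. u_3 = (1/3) - (-2/3)·((1/3) - 0)/((-2/3) - (-3)) = 3/7.
g(1/3) = -2/3, g(3/7) = 6/49. u_4 = (3/7) - (6/49)·((3/7) - (1/3))/((6/49) - (-2/3)) = 12/29.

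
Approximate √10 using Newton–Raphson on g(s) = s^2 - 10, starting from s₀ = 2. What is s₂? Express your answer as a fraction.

g'(s) = 2s.
g(2) = -6, g'(2) = 4, so s₁ = 2 - (-6)/4 = 7/2.
g(7/2) = 9/4, g'(7/2) = 7, so s₂ = (7/2) - (9/4)/7 = 89/28.

89/28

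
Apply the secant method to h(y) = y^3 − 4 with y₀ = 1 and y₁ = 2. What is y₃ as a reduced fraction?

169/109

h(1) = −3, h(2) = 4. y₂ = 2 − 4·(2 − 1)/(4 − (−3)) = 10/7.
h(2) = 4, h(10/7) = −372/343. y₃ = (10/7) − (−372/343)·((10/7) − 2)/((−372/343) − 4) = 169/109.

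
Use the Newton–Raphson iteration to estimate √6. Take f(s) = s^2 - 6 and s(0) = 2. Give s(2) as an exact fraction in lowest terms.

49/20

f'(s) = 2s.
f(2) = -2, f'(2) = 4, so s(1) = 2 - (-2)/4 = 5/2.
f(5/2) = 1/4, f'(5/2) = 5, so s(2) = (5/2) - (1/4)/5 = 49/20.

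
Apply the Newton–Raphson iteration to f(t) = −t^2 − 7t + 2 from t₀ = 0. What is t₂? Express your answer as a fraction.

102/371

f'(t) = −2t − 7.
f(0) = 2, f'(0) = −7, so t₁ = 0 − 2/(−7) = 2/7.
f(2/7) = −4/49, f'(2/7) = −53/7, so t₂ = (2/7) − (−4/49)/(−53/7) = 102/371.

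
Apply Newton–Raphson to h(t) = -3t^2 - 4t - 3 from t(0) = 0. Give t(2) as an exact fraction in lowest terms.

h'(t) = -6t - 4.
h(0) = -3, h'(0) = -4, so t(1) = 0 - (-3)/(-4) = -3/4.
h(-3/4) = -27/16, h'(-3/4) = 1/2, so t(2) = (-3/4) - (-27/16)/(1/2) = 21/8.

21/8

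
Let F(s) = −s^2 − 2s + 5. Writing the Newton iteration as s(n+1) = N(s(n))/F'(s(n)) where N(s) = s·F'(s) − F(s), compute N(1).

F'(s) = −2s − 2.
N(s) = s·F'(s) − F(s) = s·(−2s − 2) − (−s^2 − 2s + 5) = −s^2 − 5.
N(1) = −6.

−6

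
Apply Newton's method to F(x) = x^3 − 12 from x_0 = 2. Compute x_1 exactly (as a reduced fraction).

F'(x) = 3x^2.
F(2) = −4, F'(2) = 12, so x_1 = 2 − (−4)/12 = 7/3.

7/3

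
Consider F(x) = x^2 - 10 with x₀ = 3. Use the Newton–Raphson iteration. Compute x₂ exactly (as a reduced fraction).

721/228

F'(x) = 2x.
F(3) = -1, F'(3) = 6, so x₁ = 3 - (-1)/6 = 19/6.
F(19/6) = 1/36, F'(19/6) = 19/3, so x₂ = (19/6) - (1/36)/(19/3) = 721/228.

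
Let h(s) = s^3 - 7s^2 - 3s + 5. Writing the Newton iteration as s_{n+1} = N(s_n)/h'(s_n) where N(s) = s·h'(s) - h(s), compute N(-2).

h'(s) = 3s^2 - 14s - 3.
N(s) = s·h'(s) - h(s) = s·(3s^2 - 14s - 3) - (s^3 - 7s^2 - 3s + 5) = 2s^3 - 7s^2 - 5.
N(-2) = -49.

-49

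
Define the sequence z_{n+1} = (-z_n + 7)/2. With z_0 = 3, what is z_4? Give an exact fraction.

z_1 = (-3 + 7)/2 = 2.
z_2 = (-2 + 7)/2 = 5/2.
z_3 = (-(5/2) + 7)/2 = 9/4.
z_4 = (-(9/4) + 7)/2 = 19/8.

19/8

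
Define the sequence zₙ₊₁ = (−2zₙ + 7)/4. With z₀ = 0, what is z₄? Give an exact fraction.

35/32

z₁ = (−2·0 + 7)/4 = 7/4.
z₂ = (−2·(7/4) + 7)/4 = 7/8.
z₃ = (−2·(7/8) + 7)/4 = 21/16.
z₄ = (−2·(21/16) + 7)/4 = 35/32.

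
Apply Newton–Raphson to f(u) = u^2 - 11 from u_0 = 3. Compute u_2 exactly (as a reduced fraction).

199/60

f'(u) = 2u.
f(3) = -2, f'(3) = 6, so u_1 = 3 - (-2)/6 = 10/3.
f(10/3) = 1/9, f'(10/3) = 20/3, so u_2 = (10/3) - (1/9)/(20/3) = 199/60.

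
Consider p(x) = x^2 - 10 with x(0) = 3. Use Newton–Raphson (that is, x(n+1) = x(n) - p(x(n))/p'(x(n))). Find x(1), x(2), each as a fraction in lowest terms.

x(1) = 19/6, x(2) = 721/228

p'(x) = 2x.
p(3) = -1, p'(3) = 6, so x(1) = 3 - (-1)/6 = 19/6.
p(19/6) = 1/36, p'(19/6) = 19/3, so x(2) = (19/6) - (1/36)/(19/3) = 721/228.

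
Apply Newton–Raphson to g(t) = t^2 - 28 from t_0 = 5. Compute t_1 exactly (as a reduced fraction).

g'(t) = 2t.
g(5) = -3, g'(5) = 10, so t_1 = 5 - (-3)/10 = 53/10.

53/10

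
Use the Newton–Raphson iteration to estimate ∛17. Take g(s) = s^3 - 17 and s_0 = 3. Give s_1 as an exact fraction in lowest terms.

g'(s) = 3s^2.
g(3) = 10, g'(3) = 27, so s_1 = 3 - 10/27 = 71/27.

71/27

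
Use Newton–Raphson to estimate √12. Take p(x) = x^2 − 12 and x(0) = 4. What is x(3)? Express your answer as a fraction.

p'(x) = 2x.
p(4) = 4, p'(4) = 8, so x(1) = 4 − 4/8 = 7/2.
p(7/2) = 1/4, p'(7/2) = 7, so x(2) = (7/2) − (1/4)/7 = 97/28.
p(97/28) = 1/784, p'(97/28) = 97/14, so x(3) = (97/28) − (1/784)/(97/14) = 18817/5432.

18817/5432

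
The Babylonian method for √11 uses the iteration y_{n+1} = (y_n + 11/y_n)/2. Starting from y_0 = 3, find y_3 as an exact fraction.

79201/23880

y_1 = (3 + 11/3)/2 = 10/3.
y_2 = (10/3 + 11/(10/3))/2 = 199/60.
y_3 = (199/60 + 11/(199/60))/2 = 79201/23880.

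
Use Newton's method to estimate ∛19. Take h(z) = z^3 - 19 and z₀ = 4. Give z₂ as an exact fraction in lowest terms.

52187/19208

h'(z) = 3z^2.
h(4) = 45, h'(4) = 48, so z₁ = 4 - 45/48 = 49/16.
h(49/16) = 39825/4096, h'(49/16) = 7203/256, so z₂ = (49/16) - (39825/4096)/(7203/256) = 52187/19208.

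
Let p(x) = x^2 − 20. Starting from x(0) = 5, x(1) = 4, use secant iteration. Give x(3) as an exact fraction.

p(5) = 5, p(4) = −4. x(2) = 4 − (−4)·(4 − 5)/((−4) − 5) = 40/9.
p(4) = −4, p(40/9) = −20/81. x(3) = (40/9) − (−20/81)·((40/9) − 4)/((−20/81) − (−4)) = 85/19.

85/19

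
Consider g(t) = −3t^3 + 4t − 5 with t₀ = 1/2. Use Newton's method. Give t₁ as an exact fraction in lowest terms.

17/7

g'(t) = −9t^2 + 4.
g(1/2) = −27/8, g'(1/2) = 7/4, so t₁ = (1/2) − (−27/8)/(7/4) = 17/7.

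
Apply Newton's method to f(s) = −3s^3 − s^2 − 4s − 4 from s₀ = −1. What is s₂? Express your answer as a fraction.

−8807/11165

f'(s) = −9s^2 − 2s − 4.
f(−1) = 2, f'(−1) = −11, so s₁ = (−1) − 2/(−11) = −9/11.
f(−9/11) = 328/1331, f'(−9/11) = −1015/121, so s₂ = (−9/11) − (328/1331)/(−1015/121) = −8807/11165.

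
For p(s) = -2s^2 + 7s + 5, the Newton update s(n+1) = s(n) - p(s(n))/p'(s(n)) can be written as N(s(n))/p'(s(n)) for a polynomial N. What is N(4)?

p'(s) = -4s + 7.
N(s) = s·p'(s) - p(s) = s·(-4s + 7) - (-2s^2 + 7s + 5) = -2s^2 - 5.
N(4) = -37.

-37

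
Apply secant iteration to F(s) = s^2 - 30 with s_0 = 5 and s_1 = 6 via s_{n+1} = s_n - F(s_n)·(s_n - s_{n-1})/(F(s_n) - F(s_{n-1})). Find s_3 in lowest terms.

F(5) = -5, F(6) = 6. s_2 = 6 - 6·(6 - 5)/(6 - (-5)) = 60/11.
F(6) = 6, F(60/11) = -30/121. s_3 = (60/11) - (-30/121)·((60/11) - 6)/((-30/121) - 6) = 115/21.

115/21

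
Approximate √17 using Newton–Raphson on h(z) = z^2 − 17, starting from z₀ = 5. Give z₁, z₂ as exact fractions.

z₁ = 21/5, z₂ = 433/105

h'(z) = 2z.
h(5) = 8, h'(5) = 10, so z₁ = 5 − 8/10 = 21/5.
h(21/5) = 16/25, h'(21/5) = 42/5, so z₂ = (21/5) − (16/25)/(42/5) = 433/105.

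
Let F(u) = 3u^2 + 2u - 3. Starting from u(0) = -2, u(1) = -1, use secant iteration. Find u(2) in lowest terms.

-9/7

F(-2) = 5, F(-1) = -2. u(2) = (-1) - (-2)·((-1) - (-2))/((-2) - 5) = -9/7.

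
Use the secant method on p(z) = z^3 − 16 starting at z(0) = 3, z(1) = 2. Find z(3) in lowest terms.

3376/1327

p(3) = 11, p(2) = −8. z(2) = 2 − (−8)·(2 − 3)/((−8) − 11) = 46/19.
p(2) = −8, p(46/19) = −12408/6859. z(3) = (46/19) − (−12408/6859)·((46/19) − 2)/((−12408/6859) − (−8)) = 3376/1327.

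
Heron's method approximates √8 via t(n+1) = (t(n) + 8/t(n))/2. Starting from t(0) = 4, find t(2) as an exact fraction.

t(1) = (4 + 8/4)/2 = 3.
t(2) = (3 + 8/3)/2 = 17/6.

17/6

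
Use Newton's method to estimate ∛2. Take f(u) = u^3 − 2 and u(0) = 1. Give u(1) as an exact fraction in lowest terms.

f'(u) = 3u^2.
f(1) = −1, f'(1) = 3, so u(1) = 1 − (−1)/3 = 4/3.

4/3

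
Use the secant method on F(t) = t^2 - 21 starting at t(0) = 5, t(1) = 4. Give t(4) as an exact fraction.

F(5) = 4, F(4) = -5. t(2) = 4 - (-5)·(4 - 5)/((-5) - 4) = 41/9.
F(4) = -5, F(41/9) = -20/81. t(3) = (41/9) - (-20/81)·((41/9) - 4)/((-20/81) - (-5)) = 353/77.
F(41/9) = -20/81, F(353/77) = 100/5929. t(4) = (353/77) - (100/5929)·((353/77) - (41/9))/((100/5929) - (-20/81)) = 14513/3167.

14513/3167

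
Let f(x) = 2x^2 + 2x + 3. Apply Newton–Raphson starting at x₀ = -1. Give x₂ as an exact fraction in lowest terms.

-5/8

f'(x) = 4x + 2.
f(-1) = 3, f'(-1) = -2, so x₁ = (-1) - 3/(-2) = 1/2.
f(1/2) = 9/2, f'(1/2) = 4, so x₂ = (1/2) - (9/2)/4 = -5/8.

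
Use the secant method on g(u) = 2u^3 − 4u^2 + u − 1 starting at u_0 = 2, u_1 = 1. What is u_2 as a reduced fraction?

g(2) = 1, g(1) = −2. u_2 = 1 − (−2)·(1 − 2)/((−2) − 1) = 5/3.

5/3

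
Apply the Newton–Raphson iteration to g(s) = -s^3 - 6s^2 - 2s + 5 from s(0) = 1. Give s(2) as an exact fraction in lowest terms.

g'(s) = -3s^2 - 12s - 2.
g(1) = -4, g'(1) = -17, so s(1) = 1 - (-4)/(-17) = 13/17.
g(13/17) = -2384/4913, g'(13/17) = -3737/289, so s(2) = (13/17) - (-2384/4913)/(-3737/289) = 46197/63529.

46197/63529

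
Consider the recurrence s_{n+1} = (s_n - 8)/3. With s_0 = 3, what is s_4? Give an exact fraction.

-317/81

s_1 = (3 - 8)/3 = -5/3.
s_2 = ((-5/3) - 8)/3 = -29/9.
s_3 = ((-29/9) - 8)/3 = -101/27.
s_4 = ((-101/27) - 8)/3 = -317/81.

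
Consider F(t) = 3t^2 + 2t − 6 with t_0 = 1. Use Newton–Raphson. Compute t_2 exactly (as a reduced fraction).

627/560

F'(t) = 6t + 2.
F(1) = −1, F'(1) = 8, so t_1 = 1 − (−1)/8 = 9/8.
F(9/8) = 3/64, F'(9/8) = 35/4, so t_2 = (9/8) − (3/64)/(35/4) = 627/560.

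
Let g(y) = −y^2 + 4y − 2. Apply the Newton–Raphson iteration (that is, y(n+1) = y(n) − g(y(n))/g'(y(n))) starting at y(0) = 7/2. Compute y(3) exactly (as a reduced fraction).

1607521/470832

g'(y) = −2y + 4.
g(7/2) = −1/4, g'(7/2) = −3, so y(1) = (7/2) − (−1/4)/(−3) = 41/12.
g(41/12) = −1/144, g'(41/12) = −17/6, so y(2) = (41/12) − (−1/144)/(−17/6) = 1393/408.
g(1393/408) = −1/166464, g'(1393/408) = −577/204, so y(3) = (1393/408) − (−1/166464)/(−577/204) = 1607521/470832.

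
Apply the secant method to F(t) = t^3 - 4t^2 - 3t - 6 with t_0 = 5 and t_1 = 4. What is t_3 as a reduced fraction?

F(5) = 4, F(4) = -18. t_2 = 4 - (-18)·(4 - 5)/((-18) - 4) = 53/11.
F(4) = -18, F(53/11) = -1944/1331. t_3 = (53/11) - (-1944/1331)·((53/11) - 4)/((-1944/1331) - (-18)) = 5981/1223.

5981/1223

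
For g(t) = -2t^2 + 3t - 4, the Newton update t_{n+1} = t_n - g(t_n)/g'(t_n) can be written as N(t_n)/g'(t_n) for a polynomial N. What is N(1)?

g'(t) = -4t + 3.
N(t) = t·g'(t) - g(t) = t·(-4t + 3) - (-2t^2 + 3t - 4) = -2t^2 + 4.
N(1) = 2.

2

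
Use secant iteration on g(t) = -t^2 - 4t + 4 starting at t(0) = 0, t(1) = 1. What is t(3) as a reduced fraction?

24/29

g(0) = 4, g(1) = -1. t(2) = 1 - (-1)·(1 - 0)/((-1) - 4) = 4/5.
g(1) = -1, g(4/5) = 4/25. t(3) = (4/5) - (4/25)·((4/5) - 1)/((4/25) - (-1)) = 24/29.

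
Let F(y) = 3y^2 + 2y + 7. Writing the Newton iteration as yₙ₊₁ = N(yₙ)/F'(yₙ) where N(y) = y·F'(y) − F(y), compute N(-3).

20

F'(y) = 6y + 2.
N(y) = y·F'(y) − F(y) = y·(6y + 2) − (3y^2 + 2y + 7) = 3y^2 − 7.
N(-3) = 20.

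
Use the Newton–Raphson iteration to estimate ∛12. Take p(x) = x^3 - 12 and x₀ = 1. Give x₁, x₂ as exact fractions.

p'(x) = 3x^2.
p(1) = -11, p'(1) = 3, so x₁ = 1 - (-11)/3 = 14/3.
p(14/3) = 2420/27, p'(14/3) = 196/3, so x₂ = (14/3) - (2420/27)/(196/3) = 1453/441.

x₁ = 14/3, x₂ = 1453/441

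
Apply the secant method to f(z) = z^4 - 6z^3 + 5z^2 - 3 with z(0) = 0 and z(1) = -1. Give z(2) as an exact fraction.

f(0) = -3, f(-1) = 9. z(2) = (-1) - 9·((-1) - 0)/(9 - (-3)) = -1/4.

-1/4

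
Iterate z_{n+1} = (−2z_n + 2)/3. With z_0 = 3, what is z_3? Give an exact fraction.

z_1 = (−2·3 + 2)/3 = −4/3.
z_2 = (−2·(−4/3) + 2)/3 = 14/9.
z_3 = (−2·(14/9) + 2)/3 = −10/27.

−10/27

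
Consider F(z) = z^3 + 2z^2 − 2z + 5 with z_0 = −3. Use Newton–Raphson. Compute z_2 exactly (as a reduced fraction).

F'(z) = 3z^2 + 4z − 2.
F(−3) = 2, F'(−3) = 13, so z_1 = (−3) − 2/13 = −41/13.
F(−41/13) = −372/2197, F'(−41/13) = 2573/169, so z_2 = (−41/13) − (−372/2197)/(2573/169) = −3391/1079.

−3391/1079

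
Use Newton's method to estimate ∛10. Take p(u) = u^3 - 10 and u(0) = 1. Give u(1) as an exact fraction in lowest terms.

4

p'(u) = 3u^2.
p(1) = -9, p'(1) = 3, so u(1) = 1 - (-9)/3 = 4.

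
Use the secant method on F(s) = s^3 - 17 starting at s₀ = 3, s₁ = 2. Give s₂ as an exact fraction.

47/19

F(3) = 10, F(2) = -9. s₂ = 2 - (-9)·(2 - 3)/((-9) - 10) = 47/19.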